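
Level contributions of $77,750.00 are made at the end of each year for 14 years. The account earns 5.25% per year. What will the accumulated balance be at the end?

This is an ordinary annuity: 14 deposits of $77,750.00 at the end of each year.
Periodic rate r = 0.0525 per year.
FV = PMT × [((1+r)^n − 1)/r] = 77,750 × [(1+r)^14 − 1] / r = $1,550,498.65

$1,550,498.65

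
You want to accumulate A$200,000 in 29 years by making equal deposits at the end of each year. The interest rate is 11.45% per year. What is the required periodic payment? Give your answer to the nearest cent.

A$1,031.94

Level ordinary annuity; solve FV = PMT × [((1+r)^n − 1)/r] for PMT.
Periodic rate r = 0.1145 per year.
With n = 29: PMT = 200,000 / ([((1+r)^n − 1)/r]) = A$1,031.94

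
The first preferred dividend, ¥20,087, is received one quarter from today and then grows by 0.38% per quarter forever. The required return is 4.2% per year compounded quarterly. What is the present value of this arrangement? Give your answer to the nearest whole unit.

Periodic rate r = 0.042/4 per quarter.
Growing perpetuity (Gordon): PV = PMT₁ / (r − g) = 20,087 / (r − 0.0038) = ¥2,998,060.

¥2,998,060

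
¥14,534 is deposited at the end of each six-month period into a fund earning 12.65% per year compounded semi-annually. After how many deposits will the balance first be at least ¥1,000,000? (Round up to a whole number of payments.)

Periodic rate r = 0.1265/2 per half-year; n is counted in half-years.
Ordinary annuity FV: 1,000,000 = 14,534 × [((1+r)^n − 1)/r].
(1+r)^n = 1 + 1,000,000 × r / 14,534, so n = ln(1 + 1,000,000·r/14,534) / ln(1+r) = 27.35.
Round up to a whole number of payments: n = 28.

28 payments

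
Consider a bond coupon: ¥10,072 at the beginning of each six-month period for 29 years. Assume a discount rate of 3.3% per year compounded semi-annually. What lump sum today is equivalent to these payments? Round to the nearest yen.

This is an annuity due: 58 payments of ¥10,072 at the beginning of each six-month period.
Periodic rate r = 0.033/2 per half-year; n is counted in half-years.
PV = PMT × [(1 − (1+r)^−n)/r] × (1+r) = 10,072 × [1 − (1+r)^−58] / r × (1+r) = ¥380,331

¥380,331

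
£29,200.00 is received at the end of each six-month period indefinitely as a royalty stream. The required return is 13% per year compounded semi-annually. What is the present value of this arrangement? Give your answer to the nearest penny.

£449,230.77

Periodic rate r = 0.13/2 per half-year.
Level perpetuity: PV = PMT / r = 29,200 / (0.13/2) = £449,230.77.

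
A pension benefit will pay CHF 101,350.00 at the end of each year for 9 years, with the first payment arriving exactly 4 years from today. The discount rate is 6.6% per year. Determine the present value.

CHF 554,505.33

Ordinary annuity of 9 payments, first payment at period 4.
Periodic rate r = 0.066 per year.
The ordinary-annuity PV formula values the stream one period before the first payment (period 3); discount that back 3 periods:
PV₀ = 101,350 × [1 − (1+r)^−9] / r × (1+r)^−3 = CHF 554,505.33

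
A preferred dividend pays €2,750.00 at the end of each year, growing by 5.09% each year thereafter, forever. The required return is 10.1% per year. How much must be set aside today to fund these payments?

€54,890.22

Periodic rate r = 0.101 per year.
Growing perpetuity (Gordon): PV = PMT₁ / (r − g) = 2,750 / (r − 0.0509) = €54,890.22.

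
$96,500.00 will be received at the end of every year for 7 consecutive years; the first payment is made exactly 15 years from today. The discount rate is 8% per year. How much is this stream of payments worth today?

Ordinary annuity of 7 payments, first payment at period 15.
Periodic rate r = 0.08 per year.
The ordinary-annuity PV formula values the stream one period before the first payment (period 14); discount that back 14 periods:
PV₀ = 96,500 × [1 − (1+r)^−7] / r × (1+r)^−14 = $171,052.64

$171,052.64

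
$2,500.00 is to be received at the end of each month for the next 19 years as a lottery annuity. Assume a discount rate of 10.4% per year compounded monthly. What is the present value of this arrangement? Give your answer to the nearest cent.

$248,132.36

This is an ordinary annuity: 228 payments of $2,500.00 at the end of each month.
Periodic rate r = 0.104/12 per month; n is counted in months.
PV = PMT × [(1 − (1+r)^−n)/r] = 2,500 × [1 − (1+r)^−228] / r = $248,132.36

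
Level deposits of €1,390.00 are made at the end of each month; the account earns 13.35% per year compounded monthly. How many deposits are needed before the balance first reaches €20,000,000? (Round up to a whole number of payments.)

460 payments

Periodic rate r = 0.1335/12 per month; n is counted in months.
Ordinary annuity FV: 20,000,000 = 1,390 × [((1+r)^n − 1)/r].
(1+r)^n = 1 + 20,000,000 × r / 1,390, so n = ln(1 + 20,000,000·r/1,390) / ln(1+r) = 459.33.
Round up to a whole number of payments: n = 460.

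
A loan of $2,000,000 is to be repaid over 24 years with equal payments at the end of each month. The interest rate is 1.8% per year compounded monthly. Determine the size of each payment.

$8,557.24

Level ordinary annuity; solve PV = PMT × [(1 − (1+r)^−n)/r] for PMT.
Periodic rate r = 0.018/12 per month; n is counted in months.
With n = 288: PMT = 2,000,000 / ([(1 − (1+r)^−n)/r]) = $8,557.24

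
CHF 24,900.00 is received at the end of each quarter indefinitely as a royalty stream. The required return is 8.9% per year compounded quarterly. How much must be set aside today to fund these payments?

Periodic rate r = 0.089/4 per quarter.
Level perpetuity: PV = PMT / r = 24,900 / (0.089/4) = CHF 1,119,101.12.

CHF 1,119,101.12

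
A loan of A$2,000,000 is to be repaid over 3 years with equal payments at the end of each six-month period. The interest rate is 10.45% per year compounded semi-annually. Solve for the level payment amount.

Level ordinary annuity; solve PV = PMT × [(1 − (1+r)^−n)/r] for PMT.
Periodic rate r = 0.1045/2 per half-year; n is counted in half-years.
With n = 6: PMT = 2,000,000 / ([(1 − (1+r)^−n)/r]) = A$396,874.75

A$396,874.75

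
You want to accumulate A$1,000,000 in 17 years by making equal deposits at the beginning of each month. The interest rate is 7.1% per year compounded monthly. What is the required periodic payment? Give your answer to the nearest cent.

Level annuity due; solve FV = PMT × [((1+r)^n − 1)/r] × (1+r) for PMT.
Periodic rate r = 0.071/12 per month; n is counted in months.
With n = 204: PMT = 1,000,000 / ([((1+r)^n − 1)/r] × (1+r)) = A$2,522.71

A$2,522.71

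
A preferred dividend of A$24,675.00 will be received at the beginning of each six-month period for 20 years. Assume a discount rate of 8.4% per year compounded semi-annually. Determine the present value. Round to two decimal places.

A$494,097.59

This is an annuity due: 40 payments of A$24,675.00 at the beginning of each six-month period.
Periodic rate r = 0.084/2 per half-year; n is counted in half-years.
PV = PMT × [(1 − (1+r)^−n)/r] × (1+r) = 24,675 × [1 − (1+r)^−40] / r × (1+r) = A$494,097.59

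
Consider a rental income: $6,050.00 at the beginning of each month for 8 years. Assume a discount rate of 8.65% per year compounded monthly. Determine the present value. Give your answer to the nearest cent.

This is an annuity due: 96 payments of $6,050.00 at the beginning of each month.
Periodic rate r = 0.0865/12 per month; n is counted in months.
PV = PMT × [(1 − (1+r)^−n)/r] × (1+r) = 6,050 × [1 − (1+r)^−96] / r × (1+r) = $421,141.35

$421,141.35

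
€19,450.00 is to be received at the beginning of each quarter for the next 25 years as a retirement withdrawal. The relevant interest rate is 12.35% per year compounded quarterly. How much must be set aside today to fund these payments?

€618,369.79

This is an annuity due: 100 payments of €19,450.00 at the beginning of each quarter.
Periodic rate r = 0.1235/4 per quarter; n is counted in quarters.
PV = PMT × [(1 − (1+r)^−n)/r] × (1+r) = 19,450 × [1 − (1+r)^−100] / r × (1+r) = €618,369.79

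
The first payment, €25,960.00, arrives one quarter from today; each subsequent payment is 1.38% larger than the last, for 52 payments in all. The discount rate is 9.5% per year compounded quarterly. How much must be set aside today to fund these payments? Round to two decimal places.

€1,038,982.67

Periodic rate r = 0.095/4 per quarter; n is counted in quarters.
Growing ordinary annuity: PV = PMT₁ × [1 − ((1+g)/(1+r))^n] / (r − g) = 25,960 × [1 − ((1+0.0138)/(1+r))^52] / (r − 0.0138) = €1,038,982.67.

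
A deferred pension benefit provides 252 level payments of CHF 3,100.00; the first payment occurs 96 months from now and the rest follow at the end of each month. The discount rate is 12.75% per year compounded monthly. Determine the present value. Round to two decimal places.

Ordinary annuity of 252 payments, first payment at period 96.
Periodic rate r = 0.1275/12 per month; n is counted in months.
The ordinary-annuity PV formula values the stream one period before the first payment (period 95); discount that back 95 periods:
PV₀ = 3,100 × [1 − (1+r)^−252] / r × (1+r)^−95 = CHF 99,448.08

CHF 99,448.08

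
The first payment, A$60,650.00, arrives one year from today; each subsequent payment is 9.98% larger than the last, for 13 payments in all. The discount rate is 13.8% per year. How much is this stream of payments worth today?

A$569,113.54

Periodic rate r = 0.138 per year.
Growing ordinary annuity: PV = PMT₁ × [1 − ((1+g)/(1+r))^n] / (r − g) = 60,650 × [1 − ((1+0.0998)/(1+r))^13] / (r − 0.0998) = A$569,113.54.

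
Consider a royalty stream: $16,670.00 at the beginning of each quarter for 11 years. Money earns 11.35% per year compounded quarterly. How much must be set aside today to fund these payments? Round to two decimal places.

$427,764.59

This is an annuity due: 44 payments of $16,670.00 at the beginning of each quarter.
Periodic rate r = 0.1135/4 per quarter; n is counted in quarters.
PV = PMT × [(1 − (1+r)^−n)/r] × (1+r) = 16,670 × [1 − (1+r)^−44] / r × (1+r) = $427,764.59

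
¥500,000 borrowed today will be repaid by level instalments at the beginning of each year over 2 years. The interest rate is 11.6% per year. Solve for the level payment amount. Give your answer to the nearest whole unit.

Level annuity due; solve PV = PMT × [(1 − (1+r)^−n)/r] × (1+r) for PMT.
Periodic rate r = 0.116 per year.
With n = 2: PMT = 500,000 / ([(1 − (1+r)^−n)/r] × (1+r)) = ¥263,705

¥263,705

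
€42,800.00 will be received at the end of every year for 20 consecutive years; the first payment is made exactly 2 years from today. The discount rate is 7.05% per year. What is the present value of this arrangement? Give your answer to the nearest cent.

€421,921.60

Ordinary annuity of 20 payments, first payment at period 2.
Periodic rate r = 0.0705 per year.
The ordinary-annuity PV formula values the stream one period before the first payment (period 1); discount that back 1 periods:
PV₀ = 42,800 × [1 − (1+r)^−20] / r × (1+r)^−1 = €421,921.60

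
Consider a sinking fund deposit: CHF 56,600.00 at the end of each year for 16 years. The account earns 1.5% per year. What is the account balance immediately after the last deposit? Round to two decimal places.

CHF 1,014,972.13

This is an ordinary annuity: 16 deposits of CHF 56,600.00 at the end of each year.
Periodic rate r = 0.015 per year.
FV = PMT × [((1+r)^n − 1)/r] = 56,600 × [(1+r)^16 − 1] / r = CHF 1,014,972.13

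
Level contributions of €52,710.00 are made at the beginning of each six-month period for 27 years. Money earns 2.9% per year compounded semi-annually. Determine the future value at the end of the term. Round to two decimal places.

This is an annuity due: 54 deposits of €52,710.00 at the beginning of each six-month period.
Periodic rate r = 0.029/2 per half-year; n is counted in half-years.
FV = PMT × [((1+r)^n − 1)/r] × (1+r) = 52,710 × [(1+r)^54 − 1] / r × (1+r) = €4,336,060.67

€4,336,060.67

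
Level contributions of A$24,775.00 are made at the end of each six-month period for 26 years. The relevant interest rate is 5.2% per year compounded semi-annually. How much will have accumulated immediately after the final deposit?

A$2,667,069.58

This is an ordinary annuity: 52 deposits of A$24,775.00 at the end of each six-month period.
Periodic rate r = 0.052/2 per half-year; n is counted in half-years.
FV = PMT × [((1+r)^n − 1)/r] = 24,775 × [(1+r)^52 − 1] / r = A$2,667,069.58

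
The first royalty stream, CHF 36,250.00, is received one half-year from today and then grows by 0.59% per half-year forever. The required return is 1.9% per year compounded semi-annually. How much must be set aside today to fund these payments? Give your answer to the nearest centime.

CHF 10,069,444.44

Periodic rate r = 0.019/2 per half-year.
Growing perpetuity (Gordon): PV = PMT₁ / (r − g) = 36,250 / (r − 0.0059) = CHF 10,069,444.44.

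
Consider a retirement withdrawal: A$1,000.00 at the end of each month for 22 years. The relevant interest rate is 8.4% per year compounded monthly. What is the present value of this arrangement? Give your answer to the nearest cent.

This is an ordinary annuity: 264 payments of A$1,000.00 at the end of each month.
Periodic rate r = 0.084/12 per month; n is counted in months.
PV = PMT × [(1 − (1+r)^−n)/r] = 1,000 × [1 − (1+r)^−264] / r = A$120,204.35

A$120,204.35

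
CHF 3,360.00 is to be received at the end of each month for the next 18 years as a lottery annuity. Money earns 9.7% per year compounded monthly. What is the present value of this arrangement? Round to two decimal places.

This is an ordinary annuity: 216 payments of CHF 3,360.00 at the end of each month.
Periodic rate r = 0.097/12 per month; n is counted in months.
PV = PMT × [(1 − (1+r)^−n)/r] = 3,360 × [1 − (1+r)^−216] / r = CHF 342,637.14

CHF 342,637.14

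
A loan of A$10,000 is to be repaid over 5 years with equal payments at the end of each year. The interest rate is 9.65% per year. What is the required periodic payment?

A$2,614.43

Level ordinary annuity; solve PV = PMT × [(1 − (1+r)^−n)/r] for PMT.
Periodic rate r = 0.0965 per year.
With n = 5: PMT = 10,000 / ([(1 − (1+r)^−n)/r]) = A$2,614.43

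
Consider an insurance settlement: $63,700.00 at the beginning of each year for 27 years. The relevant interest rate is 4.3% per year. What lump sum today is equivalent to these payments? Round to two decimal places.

This is an annuity due: 27 payments of $63,700.00 at the beginning of each year.
Periodic rate r = 0.043 per year.
PV = PMT × [(1 − (1+r)^−n)/r] × (1+r) = 63,700 × [1 − (1+r)^−27] / r × (1+r) = $1,049,326.82

$1,049,326.82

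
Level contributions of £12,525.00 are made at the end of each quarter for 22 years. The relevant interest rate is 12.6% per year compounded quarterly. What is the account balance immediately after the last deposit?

£5,694,377.16

This is an ordinary annuity: 88 deposits of £12,525.00 at the end of each quarter.
Periodic rate r = 0.126/4 per quarter; n is counted in quarters.
FV = PMT × [((1+r)^n − 1)/r] = 12,525 × [(1+r)^88 − 1] / r = £5,694,377.16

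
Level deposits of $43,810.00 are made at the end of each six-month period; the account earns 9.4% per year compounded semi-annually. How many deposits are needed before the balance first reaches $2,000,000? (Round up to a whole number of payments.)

25 payments

Periodic rate r = 0.094/2 per half-year; n is counted in half-years.
Ordinary annuity FV: 2,000,000 = 43,810 × [((1+r)^n − 1)/r].
(1+r)^n = 1 + 2,000,000 × r / 43,810, so n = ln(1 + 2,000,000·r/43,810) / ln(1+r) = 24.95.
Round up to a whole number of payments: n = 25.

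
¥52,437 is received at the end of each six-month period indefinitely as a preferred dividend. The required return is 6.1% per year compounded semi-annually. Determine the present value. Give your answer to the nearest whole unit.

¥1,719,246

Periodic rate r = 0.061/2 per half-year.
Level perpetuity: PV = PMT / r = 52,437 / (0.061/2) = ¥1,719,246.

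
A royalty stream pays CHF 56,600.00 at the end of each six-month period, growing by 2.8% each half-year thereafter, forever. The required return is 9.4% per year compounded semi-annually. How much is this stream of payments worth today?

CHF 2,978,947.37

Periodic rate r = 0.094/2 per half-year.
Growing perpetuity (Gordon): PV = PMT₁ / (r − g) = 56,600 / (r − 0.028) = CHF 2,978,947.37.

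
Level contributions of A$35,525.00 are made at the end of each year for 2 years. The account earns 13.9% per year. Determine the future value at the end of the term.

A$75,987.97

This is an ordinary annuity: 2 deposits of A$35,525.00 at the end of each year.
Periodic rate r = 0.139 per year.
FV = PMT × [((1+r)^n − 1)/r] = 35,525 × [(1+r)^2 − 1] / r = A$75,987.97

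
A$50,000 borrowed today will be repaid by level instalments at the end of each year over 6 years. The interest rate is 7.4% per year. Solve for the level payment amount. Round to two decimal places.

Level ordinary annuity; solve PV = PMT × [(1 − (1+r)^−n)/r] for PMT.
Periodic rate r = 0.074 per year.
With n = 6: PMT = 50,000 / ([(1 − (1+r)^−n)/r]) = A$10,619.67

A$10,619.67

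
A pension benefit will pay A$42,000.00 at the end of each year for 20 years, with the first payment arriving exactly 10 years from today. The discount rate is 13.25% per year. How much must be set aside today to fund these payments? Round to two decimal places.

Ordinary annuity of 20 payments, first payment at period 10.
Periodic rate r = 0.1325 per year.
The ordinary-annuity PV formula values the stream one period before the first payment (period 9); discount that back 9 periods:
PV₀ = 42,000 × [1 − (1+r)^−20] / r × (1+r)^−9 = A$94,851.58

A$94,851.58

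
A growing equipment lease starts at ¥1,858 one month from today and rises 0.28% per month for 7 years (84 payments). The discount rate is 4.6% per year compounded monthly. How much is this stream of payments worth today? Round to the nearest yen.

Periodic rate r = 0.046/12 per month; n is counted in months.
Growing ordinary annuity: PV = PMT₁ × [1 − ((1+g)/(1+r))^n] / (r − g) = 1,858 × [1 − ((1+0.0028)/(1+r))^84] / (r − 0.0028) = ¥149,017.

¥149,017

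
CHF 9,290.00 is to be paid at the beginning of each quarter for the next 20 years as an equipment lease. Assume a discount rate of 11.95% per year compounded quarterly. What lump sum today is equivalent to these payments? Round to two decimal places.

CHF 289,862.32

This is an annuity due: 80 payments of CHF 9,290.00 at the beginning of each quarter.
Periodic rate r = 0.1195/4 per quarter; n is counted in quarters.
PV = PMT × [(1 − (1+r)^−n)/r] × (1+r) = 9,290 × [1 − (1+r)^−80] / r × (1+r) = CHF 289,862.32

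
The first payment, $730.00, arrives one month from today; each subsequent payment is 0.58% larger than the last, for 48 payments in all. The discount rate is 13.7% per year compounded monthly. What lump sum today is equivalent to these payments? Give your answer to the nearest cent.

Periodic rate r = 0.137/12 per month; n is counted in months.
Growing ordinary annuity: PV = PMT₁ × [1 − ((1+g)/(1+r))^n] / (r − g) = 730 × [1 − ((1+0.0058)/(1+r))^48] / (r − 0.0058) = $30,485.37.

$30,485.37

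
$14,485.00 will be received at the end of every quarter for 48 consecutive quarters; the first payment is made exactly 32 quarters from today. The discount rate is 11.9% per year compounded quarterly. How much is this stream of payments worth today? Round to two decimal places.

Ordinary annuity of 48 payments, first payment at period 32.
Periodic rate r = 0.119/4 per quarter; n is counted in quarters.
The ordinary-annuity PV formula values the stream one period before the first payment (period 31); discount that back 31 periods:
PV₀ = 14,485 × [1 − (1+r)^−48] / r × (1+r)^−31 = $148,179.30

$148,179.30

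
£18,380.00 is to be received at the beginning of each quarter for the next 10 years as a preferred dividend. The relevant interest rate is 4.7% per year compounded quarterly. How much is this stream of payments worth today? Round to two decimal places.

£590,770.85

This is an annuity due: 40 payments of £18,380.00 at the beginning of each quarter.
Periodic rate r = 0.047/4 per quarter; n is counted in quarters.
PV = PMT × [(1 − (1+r)^−n)/r] × (1+r) = 18,380 × [1 − (1+r)^−40] / r × (1+r) = £590,770.85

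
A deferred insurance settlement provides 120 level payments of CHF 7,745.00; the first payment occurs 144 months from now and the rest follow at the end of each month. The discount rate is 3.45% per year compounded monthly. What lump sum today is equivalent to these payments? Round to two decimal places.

CHF 520,742.70

Ordinary annuity of 120 payments, first payment at period 144.
Periodic rate r = 0.0345/12 per month; n is counted in months.
The ordinary-annuity PV formula values the stream one period before the first payment (period 143); discount that back 143 periods:
PV₀ = 7,745 × [1 − (1+r)^−120] / r × (1+r)^−143 = CHF 520,742.70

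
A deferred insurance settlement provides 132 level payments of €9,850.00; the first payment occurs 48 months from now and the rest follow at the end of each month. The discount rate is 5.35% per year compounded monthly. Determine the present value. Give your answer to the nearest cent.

Ordinary annuity of 132 payments, first payment at period 48.
Periodic rate r = 0.0535/12 per month; n is counted in months.
The ordinary-annuity PV formula values the stream one period before the first payment (period 47); discount that back 47 periods:
PV₀ = 9,850 × [1 − (1+r)^−132] / r × (1+r)^−47 = €796,081.66

€796,081.66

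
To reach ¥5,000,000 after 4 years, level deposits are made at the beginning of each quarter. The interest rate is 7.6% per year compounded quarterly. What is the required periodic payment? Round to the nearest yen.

Level annuity due; solve FV = PMT × [((1+r)^n − 1)/r] × (1+r) for PMT.
Periodic rate r = 0.076/4 per quarter; n is counted in quarters.
With n = 16: PMT = 5,000,000 / ([((1+r)^n − 1)/r] × (1+r)) = ¥265,299

¥265,299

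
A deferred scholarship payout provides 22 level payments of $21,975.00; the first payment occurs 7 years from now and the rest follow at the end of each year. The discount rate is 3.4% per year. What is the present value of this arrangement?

$275,403.13

Ordinary annuity of 22 payments, first payment at period 7.
Periodic rate r = 0.034 per year.
The ordinary-annuity PV formula values the stream one period before the first payment (period 6); discount that back 6 periods:
PV₀ = 21,975 × [1 − (1+r)^−22] / r × (1+r)^−6 = $275,403.13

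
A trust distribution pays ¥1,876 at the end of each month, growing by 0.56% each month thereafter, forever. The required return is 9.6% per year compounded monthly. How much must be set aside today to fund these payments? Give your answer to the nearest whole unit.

¥781,667

Periodic rate r = 0.096/12 per month.
Growing perpetuity (Gordon): PV = PMT₁ / (r − g) = 1,876 / (r − 0.0056) = ¥781,667.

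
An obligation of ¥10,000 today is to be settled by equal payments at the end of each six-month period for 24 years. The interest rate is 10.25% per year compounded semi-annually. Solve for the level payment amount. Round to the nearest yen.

¥564

Level ordinary annuity; solve PV = PMT × [(1 − (1+r)^−n)/r] for PMT.
Periodic rate r = 0.1025/2 per half-year; n is counted in half-years.
With n = 48: PMT = 10,000 / ([(1 − (1+r)^−n)/r]) = ¥564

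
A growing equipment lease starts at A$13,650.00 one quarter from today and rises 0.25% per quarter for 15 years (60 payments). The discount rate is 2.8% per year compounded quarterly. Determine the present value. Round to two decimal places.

A$714,792.32

Periodic rate r = 0.028/4 per quarter; n is counted in quarters.
Growing ordinary annuity: PV = PMT₁ × [1 − ((1+g)/(1+r))^n] / (r − g) = 13,650 × [1 − ((1+0.0025)/(1+r))^60] / (r − 0.0025) = A$714,792.32.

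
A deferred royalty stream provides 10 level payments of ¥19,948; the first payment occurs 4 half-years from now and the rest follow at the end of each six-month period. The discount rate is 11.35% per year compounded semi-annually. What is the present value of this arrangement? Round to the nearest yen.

¥126,351

Ordinary annuity of 10 payments, first payment at period 4.
Periodic rate r = 0.1135/2 per half-year; n is counted in half-years.
The ordinary-annuity PV formula values the stream one period before the first payment (period 3); discount that back 3 periods:
PV₀ = 19,948 × [1 − (1+r)^−10] / r × (1+r)^−3 = ¥126,351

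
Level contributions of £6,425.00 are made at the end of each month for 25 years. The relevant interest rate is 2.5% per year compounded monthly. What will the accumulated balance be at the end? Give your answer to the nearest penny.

This is an ordinary annuity: 300 deposits of £6,425.00 at the end of each month.
Periodic rate r = 0.025/12 per month; n is counted in months.
FV = PMT × [((1+r)^n − 1)/r] = 6,425 × [(1+r)^300 − 1] / r = £2,673,925.86

£2,673,925.86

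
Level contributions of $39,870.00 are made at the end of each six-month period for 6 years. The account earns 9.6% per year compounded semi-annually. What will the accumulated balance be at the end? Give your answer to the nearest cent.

$627,317.48

This is an ordinary annuity: 12 deposits of $39,870.00 at the end of each six-month period.
Periodic rate r = 0.096/2 per half-year; n is counted in half-years.
FV = PMT × [((1+r)^n − 1)/r] = 39,870 × [(1+r)^12 − 1] / r = $627,317.48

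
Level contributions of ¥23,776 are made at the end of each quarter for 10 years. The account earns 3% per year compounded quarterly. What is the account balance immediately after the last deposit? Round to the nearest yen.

¥1,104,312

This is an ordinary annuity: 40 deposits of ¥23,776 at the end of each quarter.
Periodic rate r = 0.03/4 per quarter; n is counted in quarters.
FV = PMT × [((1+r)^n − 1)/r] = 23,776 × [(1+r)^40 − 1] / r = ¥1,104,312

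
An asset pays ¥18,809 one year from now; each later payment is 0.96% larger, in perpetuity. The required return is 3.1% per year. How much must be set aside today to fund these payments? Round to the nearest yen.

¥878,925

Periodic rate r = 0.031 per year.
Growing perpetuity (Gordon): PV = PMT₁ / (r − g) = 18,809 / (r − 0.0096) = ¥878,925.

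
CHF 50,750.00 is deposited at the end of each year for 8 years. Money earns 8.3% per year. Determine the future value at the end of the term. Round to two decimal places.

This is an ordinary annuity: 8 deposits of CHF 50,750.00 at the end of each year.
Periodic rate r = 0.083 per year.
FV = PMT × [((1+r)^n − 1)/r] = 50,750 × [(1+r)^8 − 1] / r = CHF 545,693.42

CHF 545,693.42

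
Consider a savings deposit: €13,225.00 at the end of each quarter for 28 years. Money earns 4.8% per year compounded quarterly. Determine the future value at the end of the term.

€3,090,018.61

This is an ordinary annuity: 112 deposits of €13,225.00 at the end of each quarter.
Periodic rate r = 0.048/4 per quarter; n is counted in quarters.
FV = PMT × [((1+r)^n − 1)/r] = 13,225 × [(1+r)^112 − 1] / r = €3,090,018.61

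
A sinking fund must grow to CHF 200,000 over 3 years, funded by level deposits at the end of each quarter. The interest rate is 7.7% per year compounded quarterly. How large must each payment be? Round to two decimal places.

Level ordinary annuity; solve FV = PMT × [((1+r)^n − 1)/r] for PMT.
Periodic rate r = 0.077/4 per quarter; n is counted in quarters.
With n = 12: PMT = 200,000 / ([((1+r)^n − 1)/r]) = CHF 14,974.92

CHF 14,974.92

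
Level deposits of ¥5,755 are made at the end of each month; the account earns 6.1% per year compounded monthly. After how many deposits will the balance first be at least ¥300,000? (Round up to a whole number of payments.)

47 payments

Periodic rate r = 0.061/12 per month; n is counted in months.
Ordinary annuity FV: 300,000 = 5,755 × [((1+r)^n − 1)/r].
(1+r)^n = 1 + 300,000 × r / 5,755, so n = ln(1 + 300,000·r/5,755) / ln(1+r) = 46.36.
Round up to a whole number of payments: n = 47.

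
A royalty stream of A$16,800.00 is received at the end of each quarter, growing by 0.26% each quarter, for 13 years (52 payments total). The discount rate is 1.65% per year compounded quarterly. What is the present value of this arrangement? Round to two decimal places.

Periodic rate r = 0.0165/4 per quarter; n is counted in quarters.
Growing ordinary annuity: PV = PMT₁ × [1 − ((1+g)/(1+r))^n] / (r − g) = 16,800 × [1 − ((1+0.0026)/(1+r))^52] / (r − 0.0026) = A$837,154.85.

A$837,154.85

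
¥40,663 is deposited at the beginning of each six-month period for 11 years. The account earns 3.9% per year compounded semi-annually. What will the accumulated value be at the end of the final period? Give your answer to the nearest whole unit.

¥1,125,460

This is an annuity due: 22 deposits of ¥40,663 at the beginning of each six-month period.
Periodic rate r = 0.039/2 per half-year; n is counted in half-years.
FV = PMT × [((1+r)^n − 1)/r] × (1+r) = 40,663 × [(1+r)^22 − 1] / r × (1+r) = ¥1,125,460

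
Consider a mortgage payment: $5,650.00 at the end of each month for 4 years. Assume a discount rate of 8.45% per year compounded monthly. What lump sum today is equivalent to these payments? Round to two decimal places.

$229,444.38

This is an ordinary annuity: 48 payments of $5,650.00 at the end of each month.
Periodic rate r = 0.0845/12 per month; n is counted in months.
PV = PMT × [(1 − (1+r)^−n)/r] = 5,650 × [1 − (1+r)^−48] / r = $229,444.38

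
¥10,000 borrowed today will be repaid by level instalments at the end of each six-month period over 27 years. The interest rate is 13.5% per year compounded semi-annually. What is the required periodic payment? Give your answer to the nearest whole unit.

¥695

Level ordinary annuity; solve PV = PMT × [(1 − (1+r)^−n)/r] for PMT.
Periodic rate r = 0.135/2 per half-year; n is counted in half-years.
With n = 54: PMT = 10,000 / ([(1 − (1+r)^−n)/r]) = ¥695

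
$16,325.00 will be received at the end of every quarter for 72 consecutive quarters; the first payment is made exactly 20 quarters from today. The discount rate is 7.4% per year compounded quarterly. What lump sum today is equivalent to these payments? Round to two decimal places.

$456,476.62

Ordinary annuity of 72 payments, first payment at period 20.
Periodic rate r = 0.074/4 per quarter; n is counted in quarters.
The ordinary-annuity PV formula values the stream one period before the first payment (period 19); discount that back 19 periods:
PV₀ = 16,325 × [1 − (1+r)^−72] / r × (1+r)^−19 = $456,476.62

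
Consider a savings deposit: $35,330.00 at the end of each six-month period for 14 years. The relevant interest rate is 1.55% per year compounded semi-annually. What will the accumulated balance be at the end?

This is an ordinary annuity: 28 deposits of $35,330.00 at the end of each six-month period.
Periodic rate r = 0.0155/2 per half-year; n is counted in half-years.
FV = PMT × [((1+r)^n − 1)/r] = 35,330 × [(1+r)^28 − 1] / r = $1,100,040.56

$1,100,040.56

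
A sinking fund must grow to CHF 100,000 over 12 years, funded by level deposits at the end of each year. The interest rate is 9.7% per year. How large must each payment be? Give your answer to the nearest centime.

Level ordinary annuity; solve FV = PMT × [((1+r)^n − 1)/r] for PMT.
Periodic rate r = 0.097 per year.
With n = 12: PMT = 100,000 / ([((1+r)^n − 1)/r]) = CHF 4,761.34

CHF 4,761.34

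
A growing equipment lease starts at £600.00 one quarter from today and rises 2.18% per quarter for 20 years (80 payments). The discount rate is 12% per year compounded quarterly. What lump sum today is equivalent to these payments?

Periodic rate r = 0.12/4 per quarter; n is counted in quarters.
Growing ordinary annuity: PV = PMT₁ × [1 − ((1+g)/(1+r))^n] / (r − g) = 600 × [1 − ((1+0.0218)/(1+r))^80] / (r − 0.0218) = £34,566.82.

£34,566.82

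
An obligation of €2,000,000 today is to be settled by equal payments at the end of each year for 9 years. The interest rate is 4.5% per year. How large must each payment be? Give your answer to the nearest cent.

Level ordinary annuity; solve PV = PMT × [(1 − (1+r)^−n)/r] for PMT.
Periodic rate r = 0.045 per year.
With n = 9: PMT = 2,000,000 / ([(1 − (1+r)^−n)/r]) = €275,148.94

€275,148.94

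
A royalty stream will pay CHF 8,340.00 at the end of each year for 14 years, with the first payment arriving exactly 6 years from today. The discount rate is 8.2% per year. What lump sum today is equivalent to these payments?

Ordinary annuity of 14 payments, first payment at period 6.
Periodic rate r = 0.082 per year.
The ordinary-annuity PV formula values the stream one period before the first payment (period 5); discount that back 5 periods:
PV₀ = 8,340 × [1 − (1+r)^−14] / r × (1+r)^−5 = CHF 45,830.14

CHF 45,830.14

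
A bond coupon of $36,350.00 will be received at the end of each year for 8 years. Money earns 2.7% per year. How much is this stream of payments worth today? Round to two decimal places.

$258,426.04

This is an ordinary annuity: 8 payments of $36,350.00 at the end of each year.
Periodic rate r = 0.027 per year.
PV = PMT × [(1 − (1+r)^−n)/r] = 36,350 × [1 − (1+r)^−8] / r = $258,426.04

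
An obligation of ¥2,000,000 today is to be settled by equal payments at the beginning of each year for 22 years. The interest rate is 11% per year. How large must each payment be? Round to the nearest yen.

Level annuity due; solve PV = PMT × [(1 − (1+r)^−n)/r] × (1+r) for PMT.
Periodic rate r = 0.11 per year.
With n = 22: PMT = 2,000,000 / ([(1 − (1+r)^−n)/r] × (1+r)) = ¥220,384

¥220,384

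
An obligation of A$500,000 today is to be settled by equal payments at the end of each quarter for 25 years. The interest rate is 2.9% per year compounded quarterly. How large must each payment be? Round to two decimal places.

Level ordinary annuity; solve PV = PMT × [(1 − (1+r)^−n)/r] for PMT.
Periodic rate r = 0.029/4 per quarter; n is counted in quarters.
With n = 100: PMT = 500,000 / ([(1 − (1+r)^−n)/r]) = A$7,046.95

A$7,046.95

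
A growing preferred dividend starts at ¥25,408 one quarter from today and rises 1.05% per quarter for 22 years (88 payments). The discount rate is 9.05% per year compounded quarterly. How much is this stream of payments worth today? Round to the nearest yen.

Periodic rate r = 0.0905/4 per quarter; n is counted in quarters.
Growing ordinary annuity: PV = PMT₁ × [1 − ((1+g)/(1+r))^n] / (r − g) = 25,408 × [1 − ((1+0.0105)/(1+r))^88] / (r − 0.0105) = ¥1,361,936.

¥1,361,936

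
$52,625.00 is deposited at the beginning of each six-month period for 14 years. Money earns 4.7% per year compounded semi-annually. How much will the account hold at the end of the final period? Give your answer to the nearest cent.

$2,100,109.15

This is an annuity due: 28 deposits of $52,625.00 at the beginning of each six-month period.
Periodic rate r = 0.047/2 per half-year; n is counted in half-years.
FV = PMT × [((1+r)^n − 1)/r] × (1+r) = 52,625 × [(1+r)^28 − 1] / r × (1+r) = $2,100,109.15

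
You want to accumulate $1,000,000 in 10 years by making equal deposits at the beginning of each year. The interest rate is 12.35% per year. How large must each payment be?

$49,868.54

Level annuity due; solve FV = PMT × [((1+r)^n − 1)/r] × (1+r) for PMT.
Periodic rate r = 0.1235 per year.
With n = 10: PMT = 1,000,000 / ([((1+r)^n − 1)/r] × (1+r)) = $49,868.54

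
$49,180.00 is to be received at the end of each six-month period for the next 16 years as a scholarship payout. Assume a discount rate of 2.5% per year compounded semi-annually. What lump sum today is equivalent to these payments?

This is an ordinary annuity: 32 payments of $49,180.00 at the end of each six-month period.
Periodic rate r = 0.025/2 per half-year; n is counted in half-years.
PV = PMT × [(1 − (1+r)^−n)/r] = 49,180 × [1 − (1+r)^−32] / r = $1,290,545.86

$1,290,545.86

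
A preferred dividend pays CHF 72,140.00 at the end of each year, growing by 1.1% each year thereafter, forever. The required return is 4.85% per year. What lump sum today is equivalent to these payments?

CHF 1,923,733.33

Periodic rate r = 0.0485 per year.
Growing perpetuity (Gordon): PV = PMT₁ / (r − g) = 72,140 / (r − 0.011) = CHF 1,923,733.33.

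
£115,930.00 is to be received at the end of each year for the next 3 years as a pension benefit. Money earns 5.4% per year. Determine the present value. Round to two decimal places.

£313,354.68

This is an ordinary annuity: 3 payments of £115,930.00 at the end of each year.
Periodic rate r = 0.054 per year.
PV = PMT × [(1 − (1+r)^−n)/r] = 115,930 × [1 − (1+r)^−3] / r = £313,354.68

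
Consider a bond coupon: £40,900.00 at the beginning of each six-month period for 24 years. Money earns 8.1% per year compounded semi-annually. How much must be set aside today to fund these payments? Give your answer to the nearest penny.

This is an annuity due: 48 payments of £40,900.00 at the beginning of each six-month period.
Periodic rate r = 0.081/2 per half-year; n is counted in half-years.
PV = PMT × [(1 − (1+r)^−n)/r] × (1+r) = 40,900 × [1 − (1+r)^−48] / r × (1+r) = £894,501.25

£894,501.25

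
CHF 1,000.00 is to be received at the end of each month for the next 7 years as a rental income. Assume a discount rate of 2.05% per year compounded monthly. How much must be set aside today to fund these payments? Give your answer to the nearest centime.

This is an ordinary annuity: 84 payments of CHF 1,000.00 at the end of each month.
Periodic rate r = 0.0205/12 per month; n is counted in months.
PV = PMT × [(1 − (1+r)^−n)/r] = 1,000 × [1 − (1+r)^−84] / r = CHF 78,189.15

CHF 78,189.15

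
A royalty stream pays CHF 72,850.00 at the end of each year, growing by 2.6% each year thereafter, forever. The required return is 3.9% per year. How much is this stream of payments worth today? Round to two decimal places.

Periodic rate r = 0.039 per year.
Growing perpetuity (Gordon): PV = PMT₁ / (r − g) = 72,850 / (r − 0.026) = CHF 5,603,846.15.

CHF 5,603,846.15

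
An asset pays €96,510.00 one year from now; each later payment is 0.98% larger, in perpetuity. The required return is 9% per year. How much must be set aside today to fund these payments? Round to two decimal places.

€1,203,366.58

Periodic rate r = 0.09 per year.
Growing perpetuity (Gordon): PV = PMT₁ / (r − g) = 96,510 / (r − 0.0098) = €1,203,366.58.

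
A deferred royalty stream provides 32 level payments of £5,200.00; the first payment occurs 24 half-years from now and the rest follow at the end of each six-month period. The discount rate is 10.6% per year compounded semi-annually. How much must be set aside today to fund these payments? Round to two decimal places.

Ordinary annuity of 32 payments, first payment at period 24.
Periodic rate r = 0.106/2 per half-year; n is counted in half-years.
The ordinary-annuity PV formula values the stream one period before the first payment (period 23); discount that back 23 periods:
PV₀ = 5,200 × [1 − (1+r)^−32] / r × (1+r)^−23 = £24,183.87

£24,183.87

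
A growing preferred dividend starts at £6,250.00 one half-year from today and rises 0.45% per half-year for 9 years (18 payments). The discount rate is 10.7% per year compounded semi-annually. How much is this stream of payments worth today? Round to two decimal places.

£73,430.60

Periodic rate r = 0.107/2 per half-year; n is counted in half-years.
Growing ordinary annuity: PV = PMT₁ × [1 − ((1+g)/(1+r))^n] / (r − g) = 6,250 × [1 − ((1+0.0045)/(1+r))^18] / (r − 0.0045) = £73,430.60.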